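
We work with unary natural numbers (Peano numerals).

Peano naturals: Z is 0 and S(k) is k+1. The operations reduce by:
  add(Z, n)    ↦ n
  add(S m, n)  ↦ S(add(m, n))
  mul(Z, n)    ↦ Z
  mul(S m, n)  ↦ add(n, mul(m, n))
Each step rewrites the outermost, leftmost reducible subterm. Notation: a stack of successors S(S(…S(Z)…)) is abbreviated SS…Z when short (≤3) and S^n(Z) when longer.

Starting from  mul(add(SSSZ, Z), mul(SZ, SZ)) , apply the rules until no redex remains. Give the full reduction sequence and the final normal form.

  start: mul(add(SSSZ, Z), mul(SZ, SZ))
  [1] mul(S(add(SSZ, Z)), mul(SZ, SZ))
  [2] add(mul(SZ, SZ), mul(add(SSZ, Z), mul(SZ, SZ)))
  [3] add(add(SZ, mul(Z, SZ)), mul(add(SSZ, Z), mul(SZ, SZ)))
  [4] add(S(add(Z, mul(Z, SZ))), mul(add(SSZ, Z), mul(SZ, SZ)))
  [5] S(add(add(Z, mul(Z, SZ)), mul(add(SSZ, Z), mul(SZ, SZ))))
  [6] S(add(mul(Z, SZ), mul(add(SSZ, Z), mul(SZ, SZ))))
  [7] S(add(Z, mul(add(SSZ, Z), mul(SZ, SZ))))
  [8] S(mul(add(SSZ, Z), mul(SZ, SZ)))
  [9] S(mul(S(add(SZ, Z)), mul(SZ, SZ)))
  [10] S(add(mul(SZ, SZ), mul(add(SZ, Z), mul(SZ, SZ))))
  [11] S(add(add(SZ, mul(Z, SZ)), mul(add(SZ, Z), mul(SZ, SZ))))
  [12] S(add(S(add(Z, mul(Z, SZ))), mul(add(SZ, Z), mul(SZ, SZ))))
  [13] S(S(add(add(Z, mul(Z, SZ)), mul(add(SZ, Z), mul(SZ, SZ)))))
  [14] S(S(add(mul(Z, SZ), mul(add(SZ, Z), mul(SZ, SZ)))))
  [15] S(S(add(Z, mul(add(SZ, Z), mul(SZ, SZ)))))
  [16] S(S(mul(add(SZ, Z), mul(SZ, SZ))))
  [17] S(S(mul(S(add(Z, Z)), mul(SZ, SZ))))
  [18] S(S(add(mul(SZ, SZ), mul(add(Z, Z), mul(SZ, SZ)))))
  [19] S(S(add(add(SZ, mul(Z, SZ)), mul(add(Z, Z), mul(SZ, SZ)))))
  [20] S(S(add(S(add(Z, mul(Z, SZ))), mul(add(Z, Z), mul(SZ, SZ)))))
  [21] S(S(S(add(add(Z, mul(Z, SZ)), mul(add(Z, Z), mul(SZ, SZ))))))
  [22] S(S(S(add(mul(Z, SZ), mul(add(Z, Z), mul(SZ, SZ))))))
  [23] S(S(S(add(Z, mul(add(Z, Z), mul(SZ, SZ))))))
  [24] S(S(S(mul(add(Z, Z), mul(SZ, SZ)))))
  [25] S(S(S(mul(Z, mul(SZ, SZ)))))
  [26] SSSZ

Answer: normal form = SSSZ  (in 26 steps)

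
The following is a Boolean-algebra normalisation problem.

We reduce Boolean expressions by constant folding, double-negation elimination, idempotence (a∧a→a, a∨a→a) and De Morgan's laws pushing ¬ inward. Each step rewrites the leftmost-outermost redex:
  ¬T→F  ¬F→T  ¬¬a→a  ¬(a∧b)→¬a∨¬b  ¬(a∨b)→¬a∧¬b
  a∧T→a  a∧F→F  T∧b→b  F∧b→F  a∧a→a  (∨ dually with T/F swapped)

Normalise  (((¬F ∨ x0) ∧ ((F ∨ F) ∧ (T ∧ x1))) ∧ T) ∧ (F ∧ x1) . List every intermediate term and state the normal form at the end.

  start: (((¬F ∨ x0) ∧ ((F ∨ F) ∧ (T ∧ x1))) ∧ T) ∧ (F ∧ x1)
  [1] ((¬F ∨ x0) ∧ ((F ∨ F) ∧ (T ∧ x1))) ∧ (F ∧ x1)
  [2] ((T ∨ x0) ∧ ((F ∨ F) ∧ (T ∧ x1))) ∧ (F ∧ x1)
  [3] (T ∧ ((F ∨ F) ∧ (T ∧ x1))) ∧ (F ∧ x1)
  [4] ((F ∨ F) ∧ (T ∧ x1)) ∧ (F ∧ x1)
  [5] (F ∧ (T ∧ x1)) ∧ (F ∧ x1)
  [6] F ∧ (F ∧ x1)
  [7] F

Answer: normal form = F  (in 7 steps)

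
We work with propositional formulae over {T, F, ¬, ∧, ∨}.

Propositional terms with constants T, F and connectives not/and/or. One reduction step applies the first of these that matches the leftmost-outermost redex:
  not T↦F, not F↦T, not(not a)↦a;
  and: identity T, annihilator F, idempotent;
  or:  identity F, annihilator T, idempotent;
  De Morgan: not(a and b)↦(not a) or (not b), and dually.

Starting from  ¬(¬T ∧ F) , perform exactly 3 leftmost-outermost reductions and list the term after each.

Answer: after 3 steps: T

Working:
  start: ¬(¬T ∧ F)
  step 1: ¬¬T ∨ ¬F
  step 2: T ∨ ¬F
  step 3: T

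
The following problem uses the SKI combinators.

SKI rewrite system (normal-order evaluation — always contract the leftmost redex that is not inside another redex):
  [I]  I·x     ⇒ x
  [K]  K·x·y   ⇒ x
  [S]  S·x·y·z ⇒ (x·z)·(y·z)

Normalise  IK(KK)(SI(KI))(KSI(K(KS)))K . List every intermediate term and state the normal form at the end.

Answer: normal form = KK  (in 3 steps)

Reduction:
  start: IK(KK)(SI(KI))(KSI(K(KS)))K
  →1  K(KK)(SI(KI))(KSI(K(KS)))K
  →2  KK(KSI(K(KS)))K
  →3  KK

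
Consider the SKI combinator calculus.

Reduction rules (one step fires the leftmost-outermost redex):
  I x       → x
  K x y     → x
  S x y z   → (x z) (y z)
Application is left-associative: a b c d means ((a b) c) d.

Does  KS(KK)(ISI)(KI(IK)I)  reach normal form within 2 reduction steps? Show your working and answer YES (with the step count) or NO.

Answer: NO — after 2 steps the term is S(SI)(KI(IK)I), not yet normal

Reduction:
  start: KS(KK)(ISI)(KI(IK)I)
  step 1: S(ISI)(KI(IK)I)
  step 2: S(SI)(KI(IK)I)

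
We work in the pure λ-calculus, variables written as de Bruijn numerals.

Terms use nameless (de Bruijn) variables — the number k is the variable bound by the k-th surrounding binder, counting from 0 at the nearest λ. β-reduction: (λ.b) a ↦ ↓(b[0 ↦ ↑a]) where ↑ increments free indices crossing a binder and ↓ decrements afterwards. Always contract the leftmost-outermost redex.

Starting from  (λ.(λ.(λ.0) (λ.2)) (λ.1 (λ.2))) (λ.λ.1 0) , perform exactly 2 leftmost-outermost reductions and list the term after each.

  start: (λ.(λ.(λ.0) (λ.2)) (λ.1 (λ.2))) (λ.λ.1 0)
  →1  (λ.(λ.0) (λ.λ.λ.1 0)) (λ.(λ.λ.1 0) (λ.λ.λ.1 0))
  →2  (λ.0) (λ.λ.λ.1 0)

Answer: after 2 steps: (λ.0) (λ.λ.λ.1 0)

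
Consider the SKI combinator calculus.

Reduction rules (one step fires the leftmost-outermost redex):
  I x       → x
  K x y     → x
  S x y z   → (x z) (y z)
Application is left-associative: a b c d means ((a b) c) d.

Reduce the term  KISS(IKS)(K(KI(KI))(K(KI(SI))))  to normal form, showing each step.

Answer: normal form = S(KS)I  (in 5 steps)

Reduction:
  start: KISS(IKS)(K(KI(KI))(K(KI(SI))))
  →1  IS(IKS)(K(KI(KI))(K(KI(SI))))
  →2  S(IKS)(K(KI(KI))(K(KI(SI))))
  →3  S(KS)(K(KI(KI))(K(KI(SI))))
  →4  S(KS)(KI(KI))
  →5  S(KS)I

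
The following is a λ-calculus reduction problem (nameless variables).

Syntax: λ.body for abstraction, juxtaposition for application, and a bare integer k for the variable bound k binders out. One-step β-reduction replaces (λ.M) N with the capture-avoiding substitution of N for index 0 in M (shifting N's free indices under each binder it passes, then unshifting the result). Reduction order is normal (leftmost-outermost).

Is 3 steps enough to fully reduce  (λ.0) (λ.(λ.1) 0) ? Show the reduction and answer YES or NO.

Answer: YES — reaches normal form λ.0 in 2 ≤ 3 steps

Reduction:
  start: (λ.0) (λ.(λ.1) 0)
  step 1: λ.(λ.1) 0
  step 2: λ.0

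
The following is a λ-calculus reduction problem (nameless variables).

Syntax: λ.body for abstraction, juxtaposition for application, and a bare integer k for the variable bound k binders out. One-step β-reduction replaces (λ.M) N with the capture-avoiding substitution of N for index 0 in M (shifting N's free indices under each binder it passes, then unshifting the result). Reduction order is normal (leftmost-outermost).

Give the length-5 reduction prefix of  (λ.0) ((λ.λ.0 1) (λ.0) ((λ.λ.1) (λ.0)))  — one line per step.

  start: (λ.0) ((λ.λ.0 1) (λ.0) ((λ.λ.1) (λ.0)))
  →1  (λ.λ.0 1) (λ.0) ((λ.λ.1) (λ.0))
  →2  (λ.0 (λ.0)) ((λ.λ.1) (λ.0))
  →3  (λ.λ.1) (λ.0) (λ.0)
  →4  (λ.λ.0) (λ.0)
  →5  λ.0

Answer: after 5 steps: λ.0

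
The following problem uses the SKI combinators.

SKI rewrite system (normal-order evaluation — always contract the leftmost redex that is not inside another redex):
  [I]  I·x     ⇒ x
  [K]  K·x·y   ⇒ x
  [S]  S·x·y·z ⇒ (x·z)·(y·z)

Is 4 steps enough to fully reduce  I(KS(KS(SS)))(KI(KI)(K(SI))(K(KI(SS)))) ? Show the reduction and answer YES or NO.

Answer: NO — after 4 steps the term is S(K(SI)(K(KI(SS)))), not yet normal

Reduction:
  start: I(KS(KS(SS)))(KI(KI)(K(SI))(K(KI(SS))))
  →1  KS(KS(SS))(KI(KI)(K(SI))(K(KI(SS))))
  →2  S(KI(KI)(K(SI))(K(KI(SS))))
  →3  S(I(K(SI))(K(KI(SS))))
  →4  S(K(SI)(K(KI(SS))))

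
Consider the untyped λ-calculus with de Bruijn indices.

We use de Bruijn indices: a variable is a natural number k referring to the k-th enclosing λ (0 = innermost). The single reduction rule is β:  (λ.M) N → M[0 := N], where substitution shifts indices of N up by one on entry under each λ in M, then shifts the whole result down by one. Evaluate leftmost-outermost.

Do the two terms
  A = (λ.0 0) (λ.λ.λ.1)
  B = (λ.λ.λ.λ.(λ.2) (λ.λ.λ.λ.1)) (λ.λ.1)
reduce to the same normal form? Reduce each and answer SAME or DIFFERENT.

Answer: DIFFERENT — A ⇓ λ.λ.1, B ⇓ λ.λ.λ.1

Working:
Term A:
  start: (λ.0 0) (λ.λ.λ.1)
  →1  (λ.λ.λ.1) (λ.λ.λ.1)
  →2  λ.λ.1

Term B:
  start: (λ.λ.λ.λ.(λ.2) (λ.λ.λ.λ.1)) (λ.λ.1)
  →1  λ.λ.λ.(λ.2) (λ.λ.λ.λ.1)
  →2  λ.λ.λ.1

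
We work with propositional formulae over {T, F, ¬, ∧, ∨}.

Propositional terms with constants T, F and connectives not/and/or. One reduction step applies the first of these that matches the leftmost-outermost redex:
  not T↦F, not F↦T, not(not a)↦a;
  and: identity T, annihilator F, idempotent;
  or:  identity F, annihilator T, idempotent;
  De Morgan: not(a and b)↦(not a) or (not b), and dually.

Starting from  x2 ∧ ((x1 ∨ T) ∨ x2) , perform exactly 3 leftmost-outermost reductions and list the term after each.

  start: x2 ∧ ((x1 ∨ T) ∨ x2)
  step 1: x2 ∧ (T ∨ x2)
  step 2: x2 ∧ T
  step 3: x2

Answer: after 3 steps: x2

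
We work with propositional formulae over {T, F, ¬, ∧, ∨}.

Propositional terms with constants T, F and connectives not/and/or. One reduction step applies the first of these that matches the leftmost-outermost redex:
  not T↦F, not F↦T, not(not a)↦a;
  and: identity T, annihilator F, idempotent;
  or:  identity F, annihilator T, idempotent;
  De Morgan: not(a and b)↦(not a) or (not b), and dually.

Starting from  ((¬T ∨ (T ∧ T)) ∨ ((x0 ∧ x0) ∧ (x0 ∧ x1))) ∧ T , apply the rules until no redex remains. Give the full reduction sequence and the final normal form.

Answer: normal form = T  (in 5 steps)

Working:
  start: ((¬T ∨ (T ∧ T)) ∨ ((x0 ∧ x0) ∧ (x0 ∧ x1))) ∧ T
  step 1: (¬T ∨ (T ∧ T)) ∨ ((x0 ∧ x0) ∧ (x0 ∧ x1))
  step 2: (F ∨ (T ∧ T)) ∨ ((x0 ∧ x0) ∧ (x0 ∧ x1))
  step 3: (T ∧ T) ∨ ((x0 ∧ x0) ∧ (x0 ∧ x1))
  step 4: T ∨ ((x0 ∧ x0) ∧ (x0 ∧ x1))
  step 5: T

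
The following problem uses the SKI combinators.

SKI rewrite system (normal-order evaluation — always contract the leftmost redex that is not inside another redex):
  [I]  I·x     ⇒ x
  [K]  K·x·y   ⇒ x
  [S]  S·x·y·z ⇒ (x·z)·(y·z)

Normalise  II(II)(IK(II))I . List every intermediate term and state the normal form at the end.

  start: II(II)(IK(II))I
  step 1: I(II)(IK(II))I
  step 2: II(IK(II))I
  step 3: I(IK(II))I
  step 4: IK(II)I
  step 5: K(II)I
  step 6: II
  step 7: I

Answer: normal form = I  (in 7 steps)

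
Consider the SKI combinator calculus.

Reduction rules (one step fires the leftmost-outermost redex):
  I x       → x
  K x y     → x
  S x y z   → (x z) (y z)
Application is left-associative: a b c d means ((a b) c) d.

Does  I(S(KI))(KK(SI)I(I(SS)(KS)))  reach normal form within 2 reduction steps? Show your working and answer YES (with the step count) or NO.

Answer: NO — after 2 steps the term is S(KI)(KI(I(SS)(KS))), not yet normal

Derivation:
  start: I(S(KI))(KK(SI)I(I(SS)(KS)))
  [1] S(KI)(KK(SI)I(I(SS)(KS)))
  [2] S(KI)(KI(I(SS)(KS)))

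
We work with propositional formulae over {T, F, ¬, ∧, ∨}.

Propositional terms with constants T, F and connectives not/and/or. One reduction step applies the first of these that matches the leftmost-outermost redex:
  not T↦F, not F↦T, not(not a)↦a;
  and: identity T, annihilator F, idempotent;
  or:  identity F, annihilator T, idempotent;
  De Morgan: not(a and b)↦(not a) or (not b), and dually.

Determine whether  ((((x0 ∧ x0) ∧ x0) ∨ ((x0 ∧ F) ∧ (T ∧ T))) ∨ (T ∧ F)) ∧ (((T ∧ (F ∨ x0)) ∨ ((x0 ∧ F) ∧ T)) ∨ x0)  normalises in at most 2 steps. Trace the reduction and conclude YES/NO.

Answer: NO — after 2 steps the term is ((x0 ∨ ((x0 ∧ F) ∧ (T ∧ T))) ∨ (T ∧ F)) ∧ (((T ∧ (F ∨ x0)) ∨ ((x0 ∧ F) ∧ T)) ∨ x0), not yet normal

Derivation:
  start: ((((x0 ∧ x0) ∧ x0) ∨ ((x0 ∧ F) ∧ (T ∧ T))) ∨ (T ∧ F)) ∧ (((T ∧ (F ∨ x0)) ∨ ((x0 ∧ F) ∧ T)) ∨ x0)
  [1] (((x0 ∧ x0) ∨ ((x0 ∧ F) ∧ (T ∧ T))) ∨ (T ∧ F)) ∧ (((T ∧ (F ∨ x0)) ∨ ((x0 ∧ F) ∧ T)) ∨ x0)
  [2] ((x0 ∨ ((x0 ∧ F) ∧ (T ∧ T))) ∨ (T ∧ F)) ∧ (((T ∧ (F ∨ x0)) ∨ ((x0 ∧ F) ∧ T)) ∨ x0)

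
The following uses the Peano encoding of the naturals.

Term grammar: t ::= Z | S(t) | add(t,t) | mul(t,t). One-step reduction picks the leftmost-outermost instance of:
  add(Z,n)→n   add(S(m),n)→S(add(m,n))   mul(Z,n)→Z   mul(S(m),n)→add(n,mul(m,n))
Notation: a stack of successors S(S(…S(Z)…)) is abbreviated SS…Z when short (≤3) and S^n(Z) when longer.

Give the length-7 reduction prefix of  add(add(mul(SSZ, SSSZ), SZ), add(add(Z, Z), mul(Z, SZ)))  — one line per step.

  start: add(add(mul(SSZ, SSSZ), SZ), add(add(Z, Z), mul(Z, SZ)))
  step 1: add(add(add(SSSZ, mul(SZ, SSSZ)), SZ), add(add(Z, Z), mul(Z, SZ)))
  step 2: add(add(S(add(SSZ, mul(SZ, SSSZ))), SZ), add(add(Z, Z), mul(Z, SZ)))
  step 3: add(S(add(add(SSZ, mul(SZ, SSSZ)), SZ)), add(add(Z, Z), mul(Z, SZ)))
  step 4: S(add(add(add(SSZ, mul(SZ, SSSZ)), SZ), add(add(Z, Z), mul(Z, SZ))))
  step 5: S(add(add(S(add(SZ, mul(SZ, SSSZ))), SZ), add(add(Z, Z), mul(Z, SZ))))
  step 6: S(add(S(add(add(SZ, mul(SZ, SSSZ)), SZ)), add(add(Z, Z), mul(Z, SZ))))
  step 7: S(S(add(add(add(SZ, mul(SZ, SSSZ)), SZ), add(add(Z, Z), mul(Z, SZ)))))

Answer: after 7 steps: S(S(add(add(add(SZ, mul(SZ, SSSZ)), SZ), add(add(Z, Z), mul(Z, SZ)))))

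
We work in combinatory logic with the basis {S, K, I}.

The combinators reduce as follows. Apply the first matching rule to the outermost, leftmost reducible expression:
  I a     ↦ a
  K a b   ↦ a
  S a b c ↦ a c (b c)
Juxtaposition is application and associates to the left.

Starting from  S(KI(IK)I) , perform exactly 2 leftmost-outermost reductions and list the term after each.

Answer: after 2 steps: SI

Working:
  start: S(KI(IK)I)
  [1] S(II)
  [2] SI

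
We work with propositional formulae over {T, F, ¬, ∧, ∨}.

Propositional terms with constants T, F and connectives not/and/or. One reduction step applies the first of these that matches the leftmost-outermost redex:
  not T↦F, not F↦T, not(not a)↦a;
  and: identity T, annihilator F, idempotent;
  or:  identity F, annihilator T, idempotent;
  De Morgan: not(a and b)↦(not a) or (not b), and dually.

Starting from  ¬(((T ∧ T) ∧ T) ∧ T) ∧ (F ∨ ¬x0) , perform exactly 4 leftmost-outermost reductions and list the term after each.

Answer: after 4 steps: ((¬T ∨ ¬T) ∨ ¬T) ∧ (F ∨ ¬x0)

Derivation:
  start: ¬(((T ∧ T) ∧ T) ∧ T) ∧ (F ∨ ¬x0)
  [1] (¬((T ∧ T) ∧ T) ∨ ¬T) ∧ (F ∨ ¬x0)
  [2] ((¬(T ∧ T) ∨ ¬T) ∨ ¬T) ∧ (F ∨ ¬x0)
  [3] (((¬T ∨ ¬T) ∨ ¬T) ∨ ¬T) ∧ (F ∨ ¬x0)
  [4] ((¬T ∨ ¬T) ∨ ¬T) ∧ (F ∨ ¬x0)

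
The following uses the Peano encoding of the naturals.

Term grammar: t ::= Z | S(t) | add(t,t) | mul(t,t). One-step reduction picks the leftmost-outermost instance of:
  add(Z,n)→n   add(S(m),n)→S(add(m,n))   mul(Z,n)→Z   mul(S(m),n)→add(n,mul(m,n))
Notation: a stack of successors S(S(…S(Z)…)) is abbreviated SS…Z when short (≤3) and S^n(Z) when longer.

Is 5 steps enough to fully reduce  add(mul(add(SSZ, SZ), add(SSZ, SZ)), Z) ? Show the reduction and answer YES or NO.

Answer: NO — after 5 steps the term is S(add(add(add(SZ, SZ), mul(add(SZ, SZ), add(SSZ, SZ))), Z)), not yet normal

Derivation:
  start: add(mul(add(SSZ, SZ), add(SSZ, SZ)), Z)
  [1] add(mul(S(add(SZ, SZ)), add(SSZ, SZ)), Z)
  [2] add(add(add(SSZ, SZ), mul(add(SZ, SZ), add(SSZ, SZ))), Z)
  [3] add(add(S(add(SZ, SZ)), mul(add(SZ, SZ), add(SSZ, SZ))), Z)
  [4] add(S(add(add(SZ, SZ), mul(add(SZ, SZ), add(SSZ, SZ)))), Z)
  [5] S(add(add(add(SZ, SZ), mul(add(SZ, SZ), add(SSZ, SZ))), Z))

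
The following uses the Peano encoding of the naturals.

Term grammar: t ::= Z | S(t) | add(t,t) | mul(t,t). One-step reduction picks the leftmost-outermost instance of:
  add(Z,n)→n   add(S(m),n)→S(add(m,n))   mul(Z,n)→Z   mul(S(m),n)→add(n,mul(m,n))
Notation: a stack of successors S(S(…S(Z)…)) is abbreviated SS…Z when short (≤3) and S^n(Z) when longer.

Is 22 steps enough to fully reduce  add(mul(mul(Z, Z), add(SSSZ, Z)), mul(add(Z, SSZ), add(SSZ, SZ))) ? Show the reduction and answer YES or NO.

Answer: YES — reaches normal form S^6(Z) in 21 ≤ 22 steps

Working:
  start: add(mul(mul(Z, Z), add(SSSZ, Z)), mul(add(Z, SSZ), add(SSZ, SZ)))
  [1] add(mul(Z, add(SSSZ, Z)), mul(add(Z, SSZ), add(SSZ, SZ)))
  [2] add(Z, mul(add(Z, SSZ), add(SSZ, SZ)))
  [3] mul(add(Z, SSZ), add(SSZ, SZ))
  [4] mul(SSZ, add(SSZ, SZ))
  [5] add(add(SSZ, SZ), mul(SZ, add(SSZ, SZ)))
  [6] add(S(add(SZ, SZ)), mul(SZ, add(SSZ, SZ)))
  [7] S(add(add(SZ, SZ), mul(SZ, add(SSZ, SZ))))
  [8] S(add(S(add(Z, SZ)), mul(SZ, add(SSZ, SZ))))
  [9] S(S(add(add(Z, SZ), mul(SZ, add(SSZ, SZ)))))
  [10] S(S(add(SZ, mul(SZ, add(SSZ, SZ)))))
  [11] S(S(S(add(Z, mul(SZ, add(SSZ, SZ))))))
  [12] S(S(S(mul(SZ, add(SSZ, SZ)))))
  [13] S(S(S(add(add(SSZ, SZ), mul(Z, add(SSZ, SZ))))))
  [14] S(S(S(add(S(add(SZ, SZ)), mul(Z, add(SSZ, SZ))))))
  [15] S(S(S(S(add(add(SZ, SZ), mul(Z, add(SSZ, SZ)))))))
  [16] S(S(S(S(add(S(add(Z, SZ)), mul(Z, add(SSZ, SZ)))))))
  [17] S(S(S(S(S(add(add(Z, SZ), mul(Z, add(SSZ, SZ))))))))
  [18] S(S(S(S(S(add(SZ, mul(Z, add(SSZ, SZ))))))))
  [19] S(S(S(S(S(S(add(Z, mul(Z, add(SSZ, SZ)))))))))
  [20] S(S(S(S(S(S(mul(Z, add(SSZ, SZ))))))))
  [21] S^6(Z)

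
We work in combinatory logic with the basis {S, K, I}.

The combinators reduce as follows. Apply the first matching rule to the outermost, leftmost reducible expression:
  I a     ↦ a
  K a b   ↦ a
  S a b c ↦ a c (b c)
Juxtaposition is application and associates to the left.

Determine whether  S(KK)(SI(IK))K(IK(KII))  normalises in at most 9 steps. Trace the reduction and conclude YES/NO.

Answer: YES — reaches normal form K(KK) in 6 ≤ 9 steps

Working:
  start: S(KK)(SI(IK))K(IK(KII))
  →1  KKK(SI(IK)K)(IK(KII))
  →2  K(SI(IK)K)(IK(KII))
  →3  SI(IK)K
  →4  IK(IKK)
  →5  K(IKK)
  →6  K(KK)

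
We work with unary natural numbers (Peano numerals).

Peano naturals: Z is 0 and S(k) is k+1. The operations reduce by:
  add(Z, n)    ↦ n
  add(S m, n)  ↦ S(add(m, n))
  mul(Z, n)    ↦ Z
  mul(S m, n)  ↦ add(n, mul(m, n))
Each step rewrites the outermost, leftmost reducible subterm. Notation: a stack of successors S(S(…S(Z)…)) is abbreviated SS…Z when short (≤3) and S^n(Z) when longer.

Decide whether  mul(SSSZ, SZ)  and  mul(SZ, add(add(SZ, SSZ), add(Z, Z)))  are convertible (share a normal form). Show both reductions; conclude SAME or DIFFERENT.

Answer: SAME — A ⇓ SSSZ, B ⇓ SSSZ

Working:
Term A:
  start: mul(SSSZ, SZ)
  →1  add(SZ, mul(SSZ, SZ))
  →2  S(add(Z, mul(SSZ, SZ)))
  →3  S(mul(SSZ, SZ))
  →4  S(add(SZ, mul(SZ, SZ)))
  →5  S(S(add(Z, mul(SZ, SZ))))
  →6  S(S(mul(SZ, SZ)))
  →7  S(S(add(SZ, mul(Z, SZ))))
  →8  S(S(S(add(Z, mul(Z, SZ)))))
  →9  S(S(S(mul(Z, SZ))))
  →10  SSSZ

Term B:
  start: mul(SZ, add(add(SZ, SSZ), add(Z, Z)))
  →1  add(add(add(SZ, SSZ), add(Z, Z)), mul(Z, add(add(SZ, SSZ), add(Z, Z))))
  →2  add(add(S(add(Z, SSZ)), add(Z, Z)), mul(Z, add(add(SZ, SSZ), add(Z, Z))))
  →3  add(S(add(add(Z, SSZ), add(Z, Z))), mul(Z, add(add(SZ, SSZ), add(Z, Z))))
  →4  S(add(add(add(Z, SSZ), add(Z, Z)), mul(Z, add(add(SZ, SSZ), add(Z, Z)))))
  →5  S(add(add(SSZ, add(Z, Z)), mul(Z, add(add(SZ, SSZ), add(Z, Z)))))
  →6  S(add(S(add(SZ, add(Z, Z))), mul(Z, add(add(SZ, SSZ), add(Z, Z)))))
  →7  S(S(add(add(SZ, add(Z, Z)), mul(Z, add(add(SZ, SSZ), add(Z, Z))))))
  →8  S(S(add(S(add(Z, add(Z, Z))), mul(Z, add(add(SZ, SSZ), add(Z, Z))))))
  →9  S(S(S(add(add(Z, add(Z, Z)), mul(Z, add(add(SZ, SSZ), add(Z, Z)))))))
  →10  S(S(S(add(add(Z, Z), mul(Z, add(add(SZ, SSZ), add(Z, Z)))))))
  →11  S(S(S(add(Z, mul(Z, add(add(SZ, SSZ), add(Z, Z)))))))
  →12  S(S(S(mul(Z, add(add(SZ, SSZ), add(Z, Z))))))
  →13  SSSZ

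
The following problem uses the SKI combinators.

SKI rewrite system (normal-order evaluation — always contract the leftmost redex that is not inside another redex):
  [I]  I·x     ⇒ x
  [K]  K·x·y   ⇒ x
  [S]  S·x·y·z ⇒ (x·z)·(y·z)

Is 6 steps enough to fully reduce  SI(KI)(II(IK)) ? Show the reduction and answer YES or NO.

Answer: YES — reaches normal form KI in 6 ≤ 6 steps

Working:
  start: SI(KI)(II(IK))
  →1  I(II(IK))(KI(II(IK)))
  →2  II(IK)(KI(II(IK)))
  →3  I(IK)(KI(II(IK)))
  →4  IK(KI(II(IK)))
  →5  K(KI(II(IK)))
  →6  KI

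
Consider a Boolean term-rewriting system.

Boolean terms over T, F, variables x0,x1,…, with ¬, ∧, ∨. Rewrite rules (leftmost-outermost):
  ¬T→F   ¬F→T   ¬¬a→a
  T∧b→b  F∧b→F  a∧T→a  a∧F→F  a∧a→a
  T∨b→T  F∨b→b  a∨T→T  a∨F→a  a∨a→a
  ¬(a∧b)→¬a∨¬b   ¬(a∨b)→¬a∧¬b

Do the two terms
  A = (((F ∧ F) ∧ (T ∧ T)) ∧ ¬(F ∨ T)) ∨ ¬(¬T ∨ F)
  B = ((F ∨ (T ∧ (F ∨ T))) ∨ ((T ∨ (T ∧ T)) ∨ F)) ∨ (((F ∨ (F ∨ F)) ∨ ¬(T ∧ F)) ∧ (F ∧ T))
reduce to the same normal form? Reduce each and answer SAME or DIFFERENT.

Answer: SAME — A ⇓ T, B ⇓ T

Derivation:
Term A:
  start: (((F ∧ F) ∧ (T ∧ T)) ∧ ¬(F ∨ T)) ∨ ¬(¬T ∨ F)
  [1] ((F ∧ (T ∧ T)) ∧ ¬(F ∨ T)) ∨ ¬(¬T ∨ F)
  [2] (F ∧ ¬(F ∨ T)) ∨ ¬(¬T ∨ F)
  [3] F ∨ ¬(¬T ∨ F)
  [4] ¬(¬T ∨ F)
  [5] ¬¬T ∧ ¬F
  [6] T ∧ ¬F
  [7] ¬F
  [8] T

Term B:
  start: ((F ∨ (T ∧ (F ∨ T))) ∨ ((T ∨ (T ∧ T)) ∨ F)) ∨ (((F ∨ (F ∨ F)) ∨ ¬(T ∧ F)) ∧ (F ∧ T))
  [1] ((T ∧ (F ∨ T)) ∨ ((T ∨ (T ∧ T)) ∨ F)) ∨ (((F ∨ (F ∨ F)) ∨ ¬(T ∧ F)) ∧ (F ∧ T))
  [2] ((F ∨ T) ∨ ((T ∨ (T ∧ T)) ∨ F)) ∨ (((F ∨ (F ∨ F)) ∨ ¬(T ∧ F)) ∧ (F ∧ T))
  [3] (T ∨ ((T ∨ (T ∧ T)) ∨ F)) ∨ (((F ∨ (F ∨ F)) ∨ ¬(T ∧ F)) ∧ (F ∧ T))
  [4] T ∨ (((F ∨ (F ∨ F)) ∨ ¬(T ∧ F)) ∧ (F ∧ T))
  [5] T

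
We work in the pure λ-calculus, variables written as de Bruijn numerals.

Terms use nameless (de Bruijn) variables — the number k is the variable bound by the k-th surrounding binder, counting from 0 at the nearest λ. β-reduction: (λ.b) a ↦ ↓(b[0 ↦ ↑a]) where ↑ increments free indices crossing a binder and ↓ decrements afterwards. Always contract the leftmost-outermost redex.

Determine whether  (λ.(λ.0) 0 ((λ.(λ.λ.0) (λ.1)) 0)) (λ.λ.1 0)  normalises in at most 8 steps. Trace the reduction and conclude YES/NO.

Answer: YES — reaches normal form λ.0 in 6 ≤ 8 steps

Working:
  start: (λ.(λ.0) 0 ((λ.(λ.λ.0) (λ.1)) 0)) (λ.λ.1 0)
  step 1: (λ.0) (λ.λ.1 0) ((λ.(λ.λ.0) (λ.1)) (λ.λ.1 0))
  step 2: (λ.λ.1 0) ((λ.(λ.λ.0) (λ.1)) (λ.λ.1 0))
  step 3: λ.(λ.(λ.λ.0) (λ.1)) (λ.λ.1 0) 0
  step 4: λ.(λ.λ.0) (λ.λ.λ.1 0) 0
  step 5: λ.(λ.0) 0
  step 6: λ.0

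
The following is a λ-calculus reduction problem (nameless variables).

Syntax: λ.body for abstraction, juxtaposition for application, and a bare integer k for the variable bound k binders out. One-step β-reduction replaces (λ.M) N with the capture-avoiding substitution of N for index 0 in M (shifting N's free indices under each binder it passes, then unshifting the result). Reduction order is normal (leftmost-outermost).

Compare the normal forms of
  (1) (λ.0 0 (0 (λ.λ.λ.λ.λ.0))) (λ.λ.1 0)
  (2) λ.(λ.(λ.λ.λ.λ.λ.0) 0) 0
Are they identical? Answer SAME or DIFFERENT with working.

Term A:
  start: (λ.0 0 (0 (λ.λ.λ.λ.λ.0))) (λ.λ.1 0)
  →1  (λ.λ.1 0) (λ.λ.1 0) ((λ.λ.1 0) (λ.λ.λ.λ.λ.0))
  →2  (λ.(λ.λ.1 0) 0) ((λ.λ.1 0) (λ.λ.λ.λ.λ.0))
  →3  (λ.λ.1 0) ((λ.λ.1 0) (λ.λ.λ.λ.λ.0))
  →4  λ.(λ.λ.1 0) (λ.λ.λ.λ.λ.0) 0
  →5  λ.(λ.(λ.λ.λ.λ.λ.0) 0) 0
  →6  λ.(λ.λ.λ.λ.λ.0) 0
  →7  λ.λ.λ.λ.λ.0

Term B:
  start: λ.(λ.(λ.λ.λ.λ.λ.0) 0) 0
  →1  λ.(λ.λ.λ.λ.λ.0) 0
  →2  λ.λ.λ.λ.λ.0

Answer: SAME — A ⇓ λ.λ.λ.λ.λ.0, B ⇓ λ.λ.λ.λ.λ.0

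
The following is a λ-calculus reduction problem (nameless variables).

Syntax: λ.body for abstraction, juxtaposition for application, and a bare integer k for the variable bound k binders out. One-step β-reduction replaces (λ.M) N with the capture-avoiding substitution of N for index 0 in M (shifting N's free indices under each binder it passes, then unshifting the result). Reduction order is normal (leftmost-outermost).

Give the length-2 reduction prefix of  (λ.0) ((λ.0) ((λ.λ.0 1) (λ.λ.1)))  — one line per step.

  start: (λ.0) ((λ.0) ((λ.λ.0 1) (λ.λ.1)))
  →1  (λ.0) ((λ.λ.0 1) (λ.λ.1))
  →2  (λ.λ.0 1) (λ.λ.1)

Answer: after 2 steps: (λ.λ.0 1) (λ.λ.1)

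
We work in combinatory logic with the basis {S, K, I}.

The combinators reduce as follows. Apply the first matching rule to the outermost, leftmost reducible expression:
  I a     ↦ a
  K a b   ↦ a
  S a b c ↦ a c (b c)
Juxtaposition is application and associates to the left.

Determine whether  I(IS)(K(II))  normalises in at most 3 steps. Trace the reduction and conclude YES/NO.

Answer: YES — reaches normal form S(KI) in 3 ≤ 3 steps

Reduction:
  start: I(IS)(K(II))
  step 1: IS(K(II))
  step 2: S(K(II))
  step 3: S(KI)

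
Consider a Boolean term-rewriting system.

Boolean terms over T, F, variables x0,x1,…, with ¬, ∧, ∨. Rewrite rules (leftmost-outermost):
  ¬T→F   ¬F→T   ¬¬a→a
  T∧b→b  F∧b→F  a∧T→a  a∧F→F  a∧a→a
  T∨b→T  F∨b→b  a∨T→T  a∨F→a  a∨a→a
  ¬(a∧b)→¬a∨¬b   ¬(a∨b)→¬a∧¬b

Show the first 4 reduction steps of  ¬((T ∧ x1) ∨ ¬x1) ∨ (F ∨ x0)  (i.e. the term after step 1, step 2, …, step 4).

Answer: after 4 steps: (¬x1 ∧ ¬¬x1) ∨ (F ∨ x0)

Reduction:
  start: ¬((T ∧ x1) ∨ ¬x1) ∨ (F ∨ x0)
  →1  (¬(T ∧ x1) ∧ ¬¬x1) ∨ (F ∨ x0)
  →2  ((¬T ∨ ¬x1) ∧ ¬¬x1) ∨ (F ∨ x0)
  →3  ((F ∨ ¬x1) ∧ ¬¬x1) ∨ (F ∨ x0)
  →4  (¬x1 ∧ ¬¬x1) ∨ (F ∨ x0)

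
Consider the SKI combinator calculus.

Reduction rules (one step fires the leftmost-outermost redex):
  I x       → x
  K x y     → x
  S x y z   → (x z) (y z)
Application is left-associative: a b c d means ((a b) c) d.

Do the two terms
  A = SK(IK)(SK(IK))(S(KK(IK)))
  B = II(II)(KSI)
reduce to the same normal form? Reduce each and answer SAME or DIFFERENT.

Term A:
  start: SK(IK)(SK(IK))(S(KK(IK)))
  step 1: K(SK(IK))(IK(SK(IK)))(S(KK(IK)))
  step 2: SK(IK)(S(KK(IK)))
  step 3: K(S(KK(IK)))(IK(S(KK(IK))))
  step 4: S(KK(IK))
  step 5: SK

Term B:
  start: II(II)(KSI)
  step 1: I(II)(KSI)
  step 2: II(KSI)
  step 3: I(KSI)
  step 4: KSI
  step 5: S

Answer: DIFFERENT — A ⇓ SK, B ⇓ S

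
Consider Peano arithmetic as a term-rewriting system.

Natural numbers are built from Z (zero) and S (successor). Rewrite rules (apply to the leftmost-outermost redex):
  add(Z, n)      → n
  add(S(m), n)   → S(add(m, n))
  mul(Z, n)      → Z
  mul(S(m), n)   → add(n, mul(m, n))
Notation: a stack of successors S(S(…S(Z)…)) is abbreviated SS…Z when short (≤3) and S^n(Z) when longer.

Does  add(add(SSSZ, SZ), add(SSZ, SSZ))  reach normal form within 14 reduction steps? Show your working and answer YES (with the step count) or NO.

  start: add(add(SSSZ, SZ), add(SSZ, SSZ))
  [1] add(S(add(SSZ, SZ)), add(SSZ, SSZ))
  [2] S(add(add(SSZ, SZ), add(SSZ, SSZ)))
  [3] S(add(S(add(SZ, SZ)), add(SSZ, SSZ)))
  [4] S(S(add(add(SZ, SZ), add(SSZ, SSZ))))
  [5] S(S(add(S(add(Z, SZ)), add(SSZ, SSZ))))
  [6] S(S(S(add(add(Z, SZ), add(SSZ, SSZ)))))
  [7] S(S(S(add(SZ, add(SSZ, SSZ)))))
  [8] S(S(S(S(add(Z, add(SSZ, SSZ))))))
  [9] S(S(S(S(add(SSZ, SSZ)))))
  [10] S(S(S(S(S(add(SZ, SSZ))))))
  [11] S(S(S(S(S(S(add(Z, SSZ)))))))
  [12] S^8(Z)

Answer: YES — reaches normal form S^8(Z) in 12 ≤ 14 steps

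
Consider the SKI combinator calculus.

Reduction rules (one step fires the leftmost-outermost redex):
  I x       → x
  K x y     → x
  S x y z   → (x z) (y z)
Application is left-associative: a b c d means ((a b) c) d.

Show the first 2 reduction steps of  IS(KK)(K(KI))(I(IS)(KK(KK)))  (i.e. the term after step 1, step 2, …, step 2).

  start: IS(KK)(K(KI))(I(IS)(KK(KK)))
  [1] S(KK)(K(KI))(I(IS)(KK(KK)))
  [2] KK(I(IS)(KK(KK)))(K(KI)(I(IS)(KK(KK))))

Answer: after 2 steps: KK(I(IS)(KK(KK)))(K(KI)(I(IS)(KK(KK))))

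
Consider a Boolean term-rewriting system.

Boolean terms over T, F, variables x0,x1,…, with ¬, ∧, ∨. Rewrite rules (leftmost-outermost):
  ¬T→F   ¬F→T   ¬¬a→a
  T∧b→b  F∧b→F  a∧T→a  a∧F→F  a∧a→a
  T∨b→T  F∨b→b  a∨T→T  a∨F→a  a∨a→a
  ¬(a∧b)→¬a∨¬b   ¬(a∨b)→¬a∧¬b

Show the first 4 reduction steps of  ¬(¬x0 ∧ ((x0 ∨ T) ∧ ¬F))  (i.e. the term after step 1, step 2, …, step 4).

  start: ¬(¬x0 ∧ ((x0 ∨ T) ∧ ¬F))
  [1] ¬¬x0 ∨ ¬((x0 ∨ T) ∧ ¬F)
  [2] x0 ∨ ¬((x0 ∨ T) ∧ ¬F)
  [3] x0 ∨ (¬(x0 ∨ T) ∨ ¬¬F)
  [4] x0 ∨ ((¬x0 ∧ ¬T) ∨ ¬¬F)

Answer: after 4 steps: x0 ∨ ((¬x0 ∧ ¬T) ∨ ¬¬F)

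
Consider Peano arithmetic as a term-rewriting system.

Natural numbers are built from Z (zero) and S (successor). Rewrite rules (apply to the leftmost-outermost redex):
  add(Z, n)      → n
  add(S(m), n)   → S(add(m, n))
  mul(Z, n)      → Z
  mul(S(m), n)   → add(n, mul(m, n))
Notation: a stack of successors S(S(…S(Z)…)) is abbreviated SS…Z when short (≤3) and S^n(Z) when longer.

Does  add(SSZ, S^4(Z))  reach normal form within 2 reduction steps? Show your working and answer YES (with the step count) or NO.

Answer: NO — after 2 steps the term is S(S(add(Z, S^4(Z)))), not yet normal

Working:
  start: add(SSZ, S^4(Z))
  →1  S(add(SZ, S^4(Z)))
  →2  S(S(add(Z, S^4(Z))))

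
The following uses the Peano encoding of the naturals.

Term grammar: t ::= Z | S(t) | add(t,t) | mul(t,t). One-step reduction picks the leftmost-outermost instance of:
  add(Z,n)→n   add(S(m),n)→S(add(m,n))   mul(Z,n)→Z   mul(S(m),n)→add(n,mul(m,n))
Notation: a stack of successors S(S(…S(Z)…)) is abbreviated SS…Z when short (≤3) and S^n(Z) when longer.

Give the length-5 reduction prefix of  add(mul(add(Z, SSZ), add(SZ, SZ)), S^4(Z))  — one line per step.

  start: add(mul(add(Z, SSZ), add(SZ, SZ)), S^4(Z))
  →1  add(mul(SSZ, add(SZ, SZ)), S^4(Z))
  →2  add(add(add(SZ, SZ), mul(SZ, add(SZ, SZ))), S^4(Z))
  →3  add(add(S(add(Z, SZ)), mul(SZ, add(SZ, SZ))), S^4(Z))
  →4  add(S(add(add(Z, SZ), mul(SZ, add(SZ, SZ)))), S^4(Z))
  →5  S(add(add(add(Z, SZ), mul(SZ, add(SZ, SZ))), S^4(Z)))

Answer: after 5 steps: S(add(add(add(Z, SZ), mul(SZ, add(SZ, SZ))), S^4(Z)))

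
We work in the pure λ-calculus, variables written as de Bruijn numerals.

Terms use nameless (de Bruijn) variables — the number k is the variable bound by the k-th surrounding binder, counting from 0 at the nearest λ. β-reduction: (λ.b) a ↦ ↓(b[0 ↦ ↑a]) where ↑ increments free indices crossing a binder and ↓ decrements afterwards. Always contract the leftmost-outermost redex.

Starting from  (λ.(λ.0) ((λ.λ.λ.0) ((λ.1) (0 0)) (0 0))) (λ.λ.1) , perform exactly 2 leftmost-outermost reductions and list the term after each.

Answer: after 2 steps: (λ.λ.λ.0) ((λ.λ.λ.1) ((λ.λ.1) (λ.λ.1))) ((λ.λ.1) (λ.λ.1))

Working:
  start: (λ.(λ.0) ((λ.λ.λ.0) ((λ.1) (0 0)) (0 0))) (λ.λ.1)
  [1] (λ.0) ((λ.λ.λ.0) ((λ.λ.λ.1) ((λ.λ.1) (λ.λ.1))) ((λ.λ.1) (λ.λ.1)))
  [2] (λ.λ.λ.0) ((λ.λ.λ.1) ((λ.λ.1) (λ.λ.1))) ((λ.λ.1) (λ.λ.1))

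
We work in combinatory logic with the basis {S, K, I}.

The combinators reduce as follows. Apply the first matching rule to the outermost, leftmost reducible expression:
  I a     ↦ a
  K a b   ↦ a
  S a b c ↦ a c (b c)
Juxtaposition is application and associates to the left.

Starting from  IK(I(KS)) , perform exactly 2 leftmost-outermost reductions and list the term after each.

Answer: after 2 steps: K(KS)

Working:
  start: IK(I(KS))
  →1  K(I(KS))
  →2  K(KS)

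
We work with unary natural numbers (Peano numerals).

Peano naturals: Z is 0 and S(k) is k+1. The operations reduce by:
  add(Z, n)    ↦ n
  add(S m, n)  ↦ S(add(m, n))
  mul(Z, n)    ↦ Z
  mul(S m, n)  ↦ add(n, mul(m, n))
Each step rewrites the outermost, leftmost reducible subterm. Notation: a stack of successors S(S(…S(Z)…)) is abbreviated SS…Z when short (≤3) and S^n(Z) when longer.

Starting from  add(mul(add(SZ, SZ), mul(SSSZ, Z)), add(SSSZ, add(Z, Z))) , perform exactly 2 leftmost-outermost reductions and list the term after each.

Answer: after 2 steps: add(add(mul(SSSZ, Z), mul(add(Z, SZ), mul(SSSZ, Z))), add(SSSZ, add(Z, Z)))

Reduction:
  start: add(mul(add(SZ, SZ), mul(SSSZ, Z)), add(SSSZ, add(Z, Z)))
  →1  add(mul(S(add(Z, SZ)), mul(SSSZ, Z)), add(SSSZ, add(Z, Z)))
  →2  add(add(mul(SSSZ, Z), mul(add(Z, SZ), mul(SSSZ, Z))), add(SSSZ, add(Z, Z)))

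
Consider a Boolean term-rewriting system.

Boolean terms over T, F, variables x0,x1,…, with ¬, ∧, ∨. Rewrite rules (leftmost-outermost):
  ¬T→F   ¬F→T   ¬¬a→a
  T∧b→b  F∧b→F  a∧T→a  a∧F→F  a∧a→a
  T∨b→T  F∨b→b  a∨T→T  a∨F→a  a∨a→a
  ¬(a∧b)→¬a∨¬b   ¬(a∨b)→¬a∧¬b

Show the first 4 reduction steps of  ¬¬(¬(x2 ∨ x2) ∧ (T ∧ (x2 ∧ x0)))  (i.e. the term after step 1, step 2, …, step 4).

Answer: after 4 steps: ¬x2 ∧ (x2 ∧ x0)

Reduction:
  start: ¬¬(¬(x2 ∨ x2) ∧ (T ∧ (x2 ∧ x0)))
  step 1: ¬(x2 ∨ x2) ∧ (T ∧ (x2 ∧ x0))
  step 2: (¬x2 ∧ ¬x2) ∧ (T ∧ (x2 ∧ x0))
  step 3: ¬x2 ∧ (T ∧ (x2 ∧ x0))
  step 4: ¬x2 ∧ (x2 ∧ x0)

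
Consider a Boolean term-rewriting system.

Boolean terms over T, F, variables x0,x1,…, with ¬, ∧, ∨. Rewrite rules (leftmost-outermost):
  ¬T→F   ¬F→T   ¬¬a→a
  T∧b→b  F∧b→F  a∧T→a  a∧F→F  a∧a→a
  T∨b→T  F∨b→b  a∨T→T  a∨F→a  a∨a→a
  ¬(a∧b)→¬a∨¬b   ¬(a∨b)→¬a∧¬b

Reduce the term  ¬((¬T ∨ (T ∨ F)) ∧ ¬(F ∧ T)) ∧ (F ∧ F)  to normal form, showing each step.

Answer: normal form = F  (in 11 steps)

Reduction:
  start: ¬((¬T ∨ (T ∨ F)) ∧ ¬(F ∧ T)) ∧ (F ∧ F)
  step 1: (¬(¬T ∨ (T ∨ F)) ∨ ¬¬(F ∧ T)) ∧ (F ∧ F)
  step 2: ((¬¬T ∧ ¬(T ∨ F)) ∨ ¬¬(F ∧ T)) ∧ (F ∧ F)
  step 3: ((T ∧ ¬(T ∨ F)) ∨ ¬¬(F ∧ T)) ∧ (F ∧ F)
  step 4: (¬(T ∨ F) ∨ ¬¬(F ∧ T)) ∧ (F ∧ F)
  step 5: ((¬T ∧ ¬F) ∨ ¬¬(F ∧ T)) ∧ (F ∧ F)
  step 6: ((F ∧ ¬F) ∨ ¬¬(F ∧ T)) ∧ (F ∧ F)
  step 7: (F ∨ ¬¬(F ∧ T)) ∧ (F ∧ F)
  step 8: ¬¬(F ∧ T) ∧ (F ∧ F)
  step 9: (F ∧ T) ∧ (F ∧ F)
  step 10: F ∧ (F ∧ F)
  step 11: F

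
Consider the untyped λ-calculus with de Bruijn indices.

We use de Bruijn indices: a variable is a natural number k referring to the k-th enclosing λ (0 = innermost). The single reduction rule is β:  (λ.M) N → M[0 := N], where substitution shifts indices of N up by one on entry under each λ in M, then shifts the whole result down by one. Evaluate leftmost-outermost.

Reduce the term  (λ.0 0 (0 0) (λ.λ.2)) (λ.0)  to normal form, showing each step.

  start: (λ.0 0 (0 0) (λ.λ.2)) (λ.0)
  [1] (λ.0) (λ.0) ((λ.0) (λ.0)) (λ.λ.λ.0)
  [2] (λ.0) ((λ.0) (λ.0)) (λ.λ.λ.0)
  [3] (λ.0) (λ.0) (λ.λ.λ.0)
  [4] (λ.0) (λ.λ.λ.0)
  [5] λ.λ.λ.0

Answer: normal form = λ.λ.λ.0  (in 5 steps)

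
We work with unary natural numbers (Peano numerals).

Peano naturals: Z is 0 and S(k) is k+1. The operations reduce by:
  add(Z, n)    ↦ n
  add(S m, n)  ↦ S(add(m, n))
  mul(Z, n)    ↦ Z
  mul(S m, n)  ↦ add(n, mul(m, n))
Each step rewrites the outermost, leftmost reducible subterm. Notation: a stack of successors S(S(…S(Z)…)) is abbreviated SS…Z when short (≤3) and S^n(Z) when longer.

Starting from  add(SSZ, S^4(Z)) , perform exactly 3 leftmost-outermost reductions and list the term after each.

Answer: after 3 steps: S^6(Z)

Reduction:
  start: add(SSZ, S^4(Z))
  step 1: S(add(SZ, S^4(Z)))
  step 2: S(S(add(Z, S^4(Z))))
  step 3: S^6(Z)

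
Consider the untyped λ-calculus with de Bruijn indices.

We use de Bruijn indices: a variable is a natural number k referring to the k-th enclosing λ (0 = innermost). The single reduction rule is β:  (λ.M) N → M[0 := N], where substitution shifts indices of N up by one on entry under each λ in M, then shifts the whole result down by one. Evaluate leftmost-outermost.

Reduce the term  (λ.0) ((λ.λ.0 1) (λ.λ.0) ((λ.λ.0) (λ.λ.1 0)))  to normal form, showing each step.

Answer: normal form = λ.λ.0  (in 5 steps)

Working:
  start: (λ.0) ((λ.λ.0 1) (λ.λ.0) ((λ.λ.0) (λ.λ.1 0)))
  step 1: (λ.λ.0 1) (λ.λ.0) ((λ.λ.0) (λ.λ.1 0))
  step 2: (λ.0 (λ.λ.0)) ((λ.λ.0) (λ.λ.1 0))
  step 3: (λ.λ.0) (λ.λ.1 0) (λ.λ.0)
  step 4: (λ.0) (λ.λ.0)
  step 5: λ.λ.0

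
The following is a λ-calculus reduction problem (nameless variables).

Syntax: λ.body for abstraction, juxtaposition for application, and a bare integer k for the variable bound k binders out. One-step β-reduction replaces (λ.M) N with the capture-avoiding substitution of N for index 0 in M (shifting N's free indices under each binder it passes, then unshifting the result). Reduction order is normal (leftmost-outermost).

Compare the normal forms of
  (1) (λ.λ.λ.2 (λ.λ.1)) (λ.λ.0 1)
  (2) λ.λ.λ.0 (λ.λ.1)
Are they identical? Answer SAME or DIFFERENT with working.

Answer: SAME — A ⇓ λ.λ.λ.0 (λ.λ.1), B ⇓ λ.λ.λ.0 (λ.λ.1)

Reduction:
Term A:
  start: (λ.λ.λ.2 (λ.λ.1)) (λ.λ.0 1)
  →1  λ.λ.(λ.λ.0 1) (λ.λ.1)
  →2  λ.λ.λ.0 (λ.λ.1)

Term B:
  start: λ.λ.λ.0 (λ.λ.1)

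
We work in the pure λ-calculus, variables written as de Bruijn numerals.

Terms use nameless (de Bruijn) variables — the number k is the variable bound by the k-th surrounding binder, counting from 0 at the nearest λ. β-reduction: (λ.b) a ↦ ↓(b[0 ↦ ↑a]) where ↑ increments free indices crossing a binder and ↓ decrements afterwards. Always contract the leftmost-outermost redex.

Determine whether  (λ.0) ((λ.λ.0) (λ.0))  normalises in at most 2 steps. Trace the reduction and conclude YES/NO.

Answer: YES — reaches normal form λ.0 in 2 ≤ 2 steps

Reduction:
  start: (λ.0) ((λ.λ.0) (λ.0))
  [1] (λ.λ.0) (λ.0)
  [2] λ.0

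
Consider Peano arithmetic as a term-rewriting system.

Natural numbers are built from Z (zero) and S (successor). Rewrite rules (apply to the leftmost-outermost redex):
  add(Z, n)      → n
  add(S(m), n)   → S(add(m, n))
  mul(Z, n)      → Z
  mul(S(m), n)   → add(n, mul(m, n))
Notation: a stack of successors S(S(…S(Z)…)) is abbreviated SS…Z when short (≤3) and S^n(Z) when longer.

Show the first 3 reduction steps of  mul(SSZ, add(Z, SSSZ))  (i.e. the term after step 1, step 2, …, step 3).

  start: mul(SSZ, add(Z, SSSZ))
  →1  add(add(Z, SSSZ), mul(SZ, add(Z, SSSZ)))
  →2  add(SSSZ, mul(SZ, add(Z, SSSZ)))
  →3  S(add(SSZ, mul(SZ, add(Z, SSSZ))))

Answer: after 3 steps: S(add(SSZ, mul(SZ, add(Z, SSSZ))))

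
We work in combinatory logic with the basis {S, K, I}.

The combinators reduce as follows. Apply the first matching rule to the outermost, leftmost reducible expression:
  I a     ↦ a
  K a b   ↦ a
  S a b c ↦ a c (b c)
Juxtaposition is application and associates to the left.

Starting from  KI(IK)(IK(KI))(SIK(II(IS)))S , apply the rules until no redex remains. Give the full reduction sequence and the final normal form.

  start: KI(IK)(IK(KI))(SIK(II(IS)))S
  →1  I(IK(KI))(SIK(II(IS)))S
  →2  IK(KI)(SIK(II(IS)))S
  →3  K(KI)(SIK(II(IS)))S
  →4  KIS
  →5  I

Answer: normal form = I  (in 5 steps)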